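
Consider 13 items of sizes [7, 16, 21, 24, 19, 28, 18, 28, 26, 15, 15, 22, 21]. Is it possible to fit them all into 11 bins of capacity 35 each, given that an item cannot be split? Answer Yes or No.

A valid assignment using 10 bins:
  bin 1: 28 + 7 = 35
  bin 2: 28 = 28
  bin 3: 26 = 26
  bin 4: 24 = 24
  bin 5: 22 = 22
  bin 6: 21 = 21
  bin 7: 21 = 21
  bin 8: 19 + 16 = 35
  bin 9: 18 + 15 = 33
  bin 10: 15 = 15
That uses only 10 ≤ 11, so 11 bins are enough.

Yes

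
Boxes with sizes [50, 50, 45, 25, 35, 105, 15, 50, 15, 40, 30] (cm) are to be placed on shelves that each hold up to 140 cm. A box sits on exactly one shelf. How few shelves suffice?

Total = 105 + 50 + 50 + 50 + 45 + 40 + 35 + 30 + 25 + 15 + 15 = 460 cm.
Lower bound: ⌈460/140⌉ = 4 shelves.
A packing using 4 shelves:
  shelf 1: 105 + 35 = 140
  shelf 2: 50 + 50 + 40 = 140
  shelf 3: 50 + 45 + 30 + 15 = 140
  shelf 4: 25 + 15 = 40
This matches the lower bound, so 4 is optimal.

4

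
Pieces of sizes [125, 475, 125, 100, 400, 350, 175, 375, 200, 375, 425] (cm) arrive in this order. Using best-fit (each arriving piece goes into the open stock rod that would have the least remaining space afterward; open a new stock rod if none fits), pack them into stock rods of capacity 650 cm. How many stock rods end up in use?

6

  125 → stock rod 1 (new)  [load 125/650]
  475 → stock rod 1  [load 600/650]
  125 → stock rod 2 (new)  [load 125/650]
  100 → stock rod 2  [load 225/650]
  400 → stock rod 2  [load 625/650]
  350 → stock rod 3 (new)  [load 350/650]
  175 → stock rod 3  [load 525/650]
  375 → stock rod 4 (new)  [load 375/650]
  200 → stock rod 4  [load 575/650]
  375 → stock rod 5 (new)  [load 375/650]
  425 → stock rod 6 (new)  [load 425/650]
6 stock rods opened.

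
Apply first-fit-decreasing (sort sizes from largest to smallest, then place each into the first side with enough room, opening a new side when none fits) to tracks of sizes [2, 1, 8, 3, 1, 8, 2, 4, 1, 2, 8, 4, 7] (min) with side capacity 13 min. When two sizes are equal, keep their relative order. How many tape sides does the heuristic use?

4

Sorted descending: 8, 8, 8, 7, 4, 4, 3, 2, 2, 2, 1, 1, 1.
  8 → side 1 (new)  [load 8/13]
  8 → side 2 (new)  [load 8/13]
  8 → side 3 (new)  [load 8/13]
  7 → side 4 (new)  [load 7/13]
  4 → side 1  [load 12/13]
  4 → side 2  [load 12/13]
  3 → side 3  [load 11/13]
  2 → side 3  [load 13/13]
  2 → side 4  [load 9/13]
  2 → side 4  [load 11/13]
  1 → side 1  [load 13/13]
  1 → side 2  [load 13/13]
  1 → side 4  [load 12/13]
4 tape sides opened.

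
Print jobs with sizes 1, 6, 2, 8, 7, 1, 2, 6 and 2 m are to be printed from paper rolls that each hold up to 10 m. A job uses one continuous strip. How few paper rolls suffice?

Total = 8 + 7 + 6 + 6 + 2 + 2 + 2 + 1 + 1 = 35 m.
Lower bound: ⌈35/10⌉ = 4 paper rolls.
A packing using 4 paper rolls:
  roll 1: 8 + 2 = 10
  roll 2: 7 + 2 + 1 = 10
  roll 3: 6 + 2 + 1 = 9
  roll 4: 6 = 6
This matches the lower bound, so 4 is optimal.

4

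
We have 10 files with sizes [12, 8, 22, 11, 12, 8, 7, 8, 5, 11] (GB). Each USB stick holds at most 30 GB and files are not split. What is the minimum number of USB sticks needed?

4

Total = 22 + 12 + 12 + 11 + 11 + 8 + 8 + 8 + 7 + 5 = 104 GB.
Lower bound: ⌈104/30⌉ = 4 USB sticks.
A packing using 4 USB sticks:
  USB stick 1: 22 + 8 = 30
  USB stick 2: 12 + 12 + 5 = 29
  USB stick 3: 11 + 11 + 8 = 30
  USB stick 4: 8 + 7 = 15
This matches the lower bound, so 4 is optimal.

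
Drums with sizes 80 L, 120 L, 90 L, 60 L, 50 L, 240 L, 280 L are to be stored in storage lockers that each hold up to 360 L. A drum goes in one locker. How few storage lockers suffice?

3

Total = 280 + 240 + 120 + 90 + 80 + 60 + 50 = 920 L.
Lower bound: ⌈920/360⌉ = 3 storage lockers.
A packing using 3 storage lockers:
  locker 1: 280 + 80 = 360
  locker 2: 240 + 120 = 360
  locker 3: 90 + 60 + 50 = 200
This matches the lower bound, so 3 is optimal.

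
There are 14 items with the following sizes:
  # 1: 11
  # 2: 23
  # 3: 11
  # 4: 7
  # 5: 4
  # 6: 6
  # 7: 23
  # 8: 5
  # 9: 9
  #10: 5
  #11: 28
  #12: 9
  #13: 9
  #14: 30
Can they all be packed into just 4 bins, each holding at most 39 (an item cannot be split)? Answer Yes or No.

No

Total = 180; ⌈180/39⌉ = 5.
At least 5 bins are required, but only 4 are allowed.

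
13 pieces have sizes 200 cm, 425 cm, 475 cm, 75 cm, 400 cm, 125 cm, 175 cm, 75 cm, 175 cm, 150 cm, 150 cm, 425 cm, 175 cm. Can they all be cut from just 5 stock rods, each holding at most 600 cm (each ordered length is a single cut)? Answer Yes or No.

No

Total = 3025 cm; ⌈3025/600⌉ = 6.
At least 6 stock rods are required, but only 5 are allowed.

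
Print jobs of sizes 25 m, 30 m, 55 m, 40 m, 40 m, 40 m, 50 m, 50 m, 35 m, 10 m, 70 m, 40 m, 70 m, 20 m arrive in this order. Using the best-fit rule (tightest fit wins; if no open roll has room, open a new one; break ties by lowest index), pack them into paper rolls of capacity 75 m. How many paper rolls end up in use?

10

  25 → roll 1 (new)  [load 25/75]
  30 → roll 1  [load 55/75]
  55 → roll 2 (new)  [load 55/75]
  40 → roll 3 (new)  [load 40/75]
  40 → roll 4 (new)  [load 40/75]
  40 → roll 5 (new)  [load 40/75]
  50 → roll 6 (new)  [load 50/75]
  50 → roll 7 (new)  [load 50/75]
  35 → roll 3  [load 75/75]
  10 → roll 1  [load 65/75]
  70 → roll 8 (new)  [load 70/75]
  40 → roll 9 (new)  [load 40/75]
  70 → roll 10 (new)  [load 70/75]
  20 → roll 2  [load 75/75]
10 paper rolls opened.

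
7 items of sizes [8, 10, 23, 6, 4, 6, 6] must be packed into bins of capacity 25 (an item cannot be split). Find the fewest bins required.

Total = 23 + 10 + 8 + 6 + 6 + 6 + 4 = 63.
Lower bound: ⌈63/25⌉ = 3 bins.
A packing using 3 bins:
  bin 1: 23 = 23
  bin 2: 10 + 8 + 6 = 24
  bin 3: 6 + 6 + 4 = 16
This matches the lower bound, so 3 is optimal.

3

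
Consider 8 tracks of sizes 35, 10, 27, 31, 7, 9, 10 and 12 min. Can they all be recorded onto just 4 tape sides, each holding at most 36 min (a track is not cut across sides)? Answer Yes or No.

No

Total = 141 min; ⌈141/36⌉ = 4.
The bound of 4 does not rule out 4, but exhaustive search shows no assignment into 4 tape sides of capacity 36 min exists — the minimum is 5.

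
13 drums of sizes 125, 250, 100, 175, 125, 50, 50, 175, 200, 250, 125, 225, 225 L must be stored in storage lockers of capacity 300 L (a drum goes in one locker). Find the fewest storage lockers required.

8

Total = 250 + 250 + 225 + 225 + 200 + 175 + 175 + 125 + 125 + 125 + 100 + 50 + 50 = 2075 L.
Lower bound: ⌈2075/300⌉ = 7 storage lockers.
A packing using 8 storage lockers:
  locker 1: 250 + 50 = 300
  locker 2: 250 + 50 = 300
  locker 3: 225 = 225
  locker 4: 225 = 225
  locker 5: 200 + 100 = 300
  locker 6: 175 + 125 = 300
  locker 7: 175 + 125 = 300
  locker 8: 125 = 125
No arrangement into 7 storage lockers stays within capacity, so 8 is optimal.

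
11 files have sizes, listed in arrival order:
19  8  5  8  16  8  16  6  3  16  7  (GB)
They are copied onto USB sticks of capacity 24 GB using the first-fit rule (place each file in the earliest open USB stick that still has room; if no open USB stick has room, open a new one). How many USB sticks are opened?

5

  19 → USB stick 1 (new)  [load 19/24]
  8 → USB stick 2 (new)  [load 8/24]
  5 → USB stick 1  [load 24/24]
  8 → USB stick 2  [load 16/24]
  16 → USB stick 3 (new)  [load 16/24]
  8 → USB stick 2  [load 24/24]
  16 → USB stick 4 (new)  [load 16/24]
  6 → USB stick 3  [load 22/24]
  3 → USB stick 4  [load 19/24]
  16 → USB stick 5 (new)  [load 16/24]
  7 → USB stick 5  [load 23/24]
5 USB sticks opened.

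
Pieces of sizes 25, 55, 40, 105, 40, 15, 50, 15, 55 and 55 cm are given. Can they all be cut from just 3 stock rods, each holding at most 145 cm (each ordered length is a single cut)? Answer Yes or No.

Total = 455 cm; ⌈455/145⌉ = 4.
At least 4 stock rods are required, but only 3 are allowed.

No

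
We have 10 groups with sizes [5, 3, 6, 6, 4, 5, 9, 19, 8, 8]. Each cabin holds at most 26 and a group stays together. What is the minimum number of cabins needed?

3

Total = 19 + 9 + 8 + 8 + 6 + 6 + 5 + 5 + 4 + 3 = 73.
Lower bound: ⌈73/26⌉ = 3 cabins.
A packing using 3 cabins:
  cabin 1: 19 + 6 = 25
  cabin 2: 9 + 8 + 8 = 25
  cabin 3: 6 + 5 + 5 + 4 + 3 = 23
This matches the lower bound, so 3 is optimal.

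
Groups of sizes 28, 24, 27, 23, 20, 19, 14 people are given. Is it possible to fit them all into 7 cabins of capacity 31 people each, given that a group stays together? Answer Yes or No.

A valid assignment using 7 cabins:
  cabin 1: 28 = 28
  cabin 2: 27 = 27
  cabin 3: 24 = 24
  cabin 4: 23 = 23
  cabin 5: 20 = 20
  cabin 6: 19 = 19
  cabin 7: 14 = 14
Every load is within 31 people, so 7 cabins suffice.

Yes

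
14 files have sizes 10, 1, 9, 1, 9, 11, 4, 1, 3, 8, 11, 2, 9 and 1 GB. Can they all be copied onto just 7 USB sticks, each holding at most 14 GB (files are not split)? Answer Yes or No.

Yes

A valid assignment using 7 USB sticks:
  USB stick 1: 11 + 3 = 14
  USB stick 2: 11 + 2 + 1 = 14
  USB stick 3: 10 + 4 = 14
  USB stick 4: 9 + 1 + 1 + 1 = 12
  USB stick 5: 9 = 9
  USB stick 6: 9 = 9
  USB stick 7: 8 = 8
Every load is within 14 GB, so 7 USB sticks suffice.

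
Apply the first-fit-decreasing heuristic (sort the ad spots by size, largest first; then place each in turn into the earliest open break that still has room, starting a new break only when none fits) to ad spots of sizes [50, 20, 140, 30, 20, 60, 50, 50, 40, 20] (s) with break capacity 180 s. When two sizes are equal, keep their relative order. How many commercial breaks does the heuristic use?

3

Sorted descending: 140, 60, 50, 50, 50, 40, 30, 20, 20, 20.
  140 → break 1 (new)  [load 140/180]
  60 → break 2 (new)  [load 60/180]
  50 → break 2  [load 110/180]
  50 → break 2  [load 160/180]
  50 → break 3 (new)  [load 50/180]
  40 → break 1  [load 180/180]
  30 → break 3  [load 80/180]
  20 → break 2  [load 180/180]
  20 → break 3  [load 100/180]
  20 → break 3  [load 120/180]
3 commercial breaks opened.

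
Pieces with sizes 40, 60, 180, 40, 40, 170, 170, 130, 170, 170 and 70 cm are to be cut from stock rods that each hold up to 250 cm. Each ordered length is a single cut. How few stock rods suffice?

6

Total = 180 + 170 + 170 + 170 + 170 + 130 + 70 + 60 + 40 + 40 + 40 = 1240 cm.
Lower bound: ⌈1240/250⌉ = 5 stock rods.
Also, 6 pieces each exceed 125 cm, and no two of those can share a stock rod, so at least 6 stock rods are needed.
A packing using 6 stock rods:
  stock rod 1: 180 + 70 = 250
  stock rod 2: 170 + 60 = 230
  stock rod 3: 170 + 40 + 40 = 250
  stock rod 4: 170 + 40 = 210
  stock rod 5: 170 = 170
  stock rod 6: 130 = 130
This matches the lower bound, so 6 is optimal.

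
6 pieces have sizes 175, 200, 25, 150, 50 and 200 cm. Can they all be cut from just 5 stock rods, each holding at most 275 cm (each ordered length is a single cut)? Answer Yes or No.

Yes

A valid assignment using 4 stock rods:
  stock rod 1: 200 + 50 + 25 = 275
  stock rod 2: 200 = 200
  stock rod 3: 175 = 175
  stock rod 4: 150 = 150
That uses only 4 ≤ 5, so 5 stock rods are enough.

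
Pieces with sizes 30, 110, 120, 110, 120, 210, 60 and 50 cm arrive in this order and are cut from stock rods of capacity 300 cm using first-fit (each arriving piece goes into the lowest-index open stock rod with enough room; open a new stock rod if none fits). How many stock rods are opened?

  30 → stock rod 1 (new)  [load 30/300]
  110 → stock rod 1  [load 140/300]
  120 → stock rod 1  [load 260/300]
  110 → stock rod 2 (new)  [load 110/300]
  120 → stock rod 2  [load 230/300]
  210 → stock rod 3 (new)  [load 210/300]
  60 → stock rod 2  [load 290/300]
  50 → stock rod 3  [load 260/300]
3 stock rods opened.

3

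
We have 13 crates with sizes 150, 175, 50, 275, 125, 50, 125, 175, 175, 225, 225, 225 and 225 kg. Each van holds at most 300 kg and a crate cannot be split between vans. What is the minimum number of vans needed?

9

Total = 275 + 225 + 225 + 225 + 225 + 175 + 175 + 175 + 150 + 125 + 125 + 50 + 50 = 2200 kg.
Lower bound: ⌈2200/300⌉ = 8 vans.
A packing using 9 vans:
  van 1: 275 = 275
  van 2: 225 + 50 = 275
  van 3: 225 + 50 = 275
  van 4: 225 = 225
  van 5: 225 = 225
  van 6: 175 + 125 = 300
  van 7: 175 + 125 = 300
  van 8: 175 = 175
  van 9: 150 = 150
No arrangement into 8 vans stays within capacity, so 9 is optimal.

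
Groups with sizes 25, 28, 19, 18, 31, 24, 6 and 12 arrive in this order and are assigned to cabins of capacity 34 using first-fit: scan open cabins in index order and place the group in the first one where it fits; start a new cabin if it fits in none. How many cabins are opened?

  25 → cabin 1 (new)  [load 25/34]
  28 → cabin 2 (new)  [load 28/34]
  19 → cabin 3 (new)  [load 19/34]
  18 → cabin 4 (new)  [load 18/34]
  31 → cabin 5 (new)  [load 31/34]
  24 → cabin 6 (new)  [load 24/34]
  6 → cabin 1  [load 31/34]
  12 → cabin 3  [load 31/34]
6 cabins opened.

6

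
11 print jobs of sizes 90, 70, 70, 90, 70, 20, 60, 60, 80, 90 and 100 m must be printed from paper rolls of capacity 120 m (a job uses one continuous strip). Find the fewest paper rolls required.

9

Total = 100 + 90 + 90 + 90 + 80 + 70 + 70 + 70 + 60 + 60 + 20 = 800 m.
Lower bound: ⌈800/120⌉ = 7 paper rolls.
Also, 8 print jobs each exceed 60 m, and no two of those can share a roll, so at least 8 paper rolls are needed.
A packing using 9 paper rolls:
  roll 1: 100 + 20 = 120
  roll 2: 90 = 90
  roll 3: 90 = 90
  roll 4: 90 = 90
  roll 5: 80 = 80
  roll 6: 70 = 70
  roll 7: 70 = 70
  roll 8: 70 = 70
  roll 9: 60 + 60 = 120
No arrangement into 8 paper rolls stays within capacity, so 9 is optimal.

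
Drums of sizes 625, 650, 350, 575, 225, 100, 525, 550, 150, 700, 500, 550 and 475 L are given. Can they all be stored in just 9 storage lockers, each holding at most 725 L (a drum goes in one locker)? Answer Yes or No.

No

Total = 5975 L; ⌈5975/725⌉ = 9.
The bound of 9 does not rule out 9, but exhaustive search shows no assignment into 9 storage lockers of capacity 725 L exists — the minimum is 10.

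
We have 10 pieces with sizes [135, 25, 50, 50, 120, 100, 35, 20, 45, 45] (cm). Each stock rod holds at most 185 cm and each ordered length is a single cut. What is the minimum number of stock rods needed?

Total = 135 + 120 + 100 + 50 + 50 + 45 + 45 + 35 + 25 + 20 = 625 cm.
Lower bound: ⌈625/185⌉ = 4 stock rods.
A packing using 4 stock rods:
  stock rod 1: 135 + 50 = 185
  stock rod 2: 120 + 50 = 170
  stock rod 3: 100 + 45 + 35 = 180
  stock rod 4: 45 + 25 + 20 = 90
This matches the lower bound, so 4 is optimal.

4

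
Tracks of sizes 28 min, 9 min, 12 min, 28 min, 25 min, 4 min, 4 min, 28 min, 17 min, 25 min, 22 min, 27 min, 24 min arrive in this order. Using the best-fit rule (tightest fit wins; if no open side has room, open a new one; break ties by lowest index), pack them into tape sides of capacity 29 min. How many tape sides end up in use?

10

  28 → side 1 (new)  [load 28/29]
  9 → side 2 (new)  [load 9/29]
  12 → side 2  [load 21/29]
  28 → side 3 (new)  [load 28/29]
  25 → side 4 (new)  [load 25/29]
  4 → side 4  [load 29/29]
  4 → side 2  [load 25/29]
  28 → side 5 (new)  [load 28/29]
  17 → side 6 (new)  [load 17/29]
  25 → side 7 (new)  [load 25/29]
  22 → side 8 (new)  [load 22/29]
  27 → side 9 (new)  [load 27/29]
  24 → side 10 (new)  [load 24/29]
10 tape sides opened.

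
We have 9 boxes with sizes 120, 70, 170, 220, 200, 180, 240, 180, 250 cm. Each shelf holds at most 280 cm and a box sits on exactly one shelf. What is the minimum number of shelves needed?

Total = 250 + 240 + 220 + 200 + 180 + 180 + 170 + 120 + 70 = 1630 cm.
Lower bound: ⌈1630/280⌉ = 6 shelves.
Also, 7 boxes each exceed 140 cm, and no two of those can share a shelf, so at least 7 shelves are needed.
A packing using 8 shelves:
  shelf 1: 250 = 250
  shelf 2: 240 = 240
  shelf 3: 220 = 220
  shelf 4: 200 + 70 = 270
  shelf 5: 180 = 180
  shelf 6: 180 = 180
  shelf 7: 170 = 170
  shelf 8: 120 = 120
No arrangement into 7 shelves stays within capacity, so 8 is optimal.

8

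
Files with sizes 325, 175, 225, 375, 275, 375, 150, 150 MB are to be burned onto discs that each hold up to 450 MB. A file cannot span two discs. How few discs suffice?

6

Total = 375 + 375 + 325 + 275 + 225 + 175 + 150 + 150 = 2050 MB.
Lower bound: ⌈2050/450⌉ = 5 discs.
A packing using 6 discs:
  disc 1: 375 = 375
  disc 2: 375 = 375
  disc 3: 325 = 325
  disc 4: 275 + 175 = 450
  disc 5: 225 + 150 = 375
  disc 6: 150 = 150
No arrangement into 5 discs stays within capacity, so 6 is optimal.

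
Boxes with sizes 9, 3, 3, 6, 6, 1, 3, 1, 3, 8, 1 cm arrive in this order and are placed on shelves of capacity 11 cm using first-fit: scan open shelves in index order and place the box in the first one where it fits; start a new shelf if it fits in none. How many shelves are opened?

5

  9 → shelf 1 (new)  [load 9/11]
  3 → shelf 2 (new)  [load 3/11]
  3 → shelf 2  [load 6/11]
  6 → shelf 3 (new)  [load 6/11]
  6 → shelf 4 (new)  [load 6/11]
  1 → shelf 1  [load 10/11]
  3 → shelf 2  [load 9/11]
  1 → shelf 1  [load 11/11]
  3 → shelf 3  [load 9/11]
  8 → shelf 5 (new)  [load 8/11]
  1 → shelf 2  [load 10/11]
5 shelves opened.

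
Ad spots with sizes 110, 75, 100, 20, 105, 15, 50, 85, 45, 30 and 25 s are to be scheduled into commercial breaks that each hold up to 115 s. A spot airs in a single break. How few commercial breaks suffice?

Total = 110 + 105 + 100 + 85 + 75 + 50 + 45 + 30 + 25 + 20 + 15 = 660 s.
Lower bound: ⌈660/115⌉ = 6 commercial breaks.
A packing using 6 commercial breaks:
  break 1: 110 = 110
  break 2: 105 = 105
  break 3: 100 + 15 = 115
  break 4: 85 + 30 = 115
  break 5: 75 + 25 = 100
  break 6: 50 + 45 + 20 = 115
This matches the lower bound, so 6 is optimal.

6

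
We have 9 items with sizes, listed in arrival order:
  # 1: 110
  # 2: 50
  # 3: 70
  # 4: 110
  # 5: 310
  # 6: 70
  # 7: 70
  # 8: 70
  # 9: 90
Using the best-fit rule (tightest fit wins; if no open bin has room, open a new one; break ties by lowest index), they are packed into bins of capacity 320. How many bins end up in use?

4

  110 → bin 1 (new)  [load 110/320]
  50 → bin 1  [load 160/320]
  70 → bin 1  [load 230/320]
  110 → bin 2 (new)  [load 110/320]
  310 → bin 3 (new)  [load 310/320]
  70 → bin 1  [load 300/320]
  70 → bin 2  [load 180/320]
  70 → bin 2  [load 250/320]
  90 → bin 4 (new)  [load 90/320]
4 bins opened.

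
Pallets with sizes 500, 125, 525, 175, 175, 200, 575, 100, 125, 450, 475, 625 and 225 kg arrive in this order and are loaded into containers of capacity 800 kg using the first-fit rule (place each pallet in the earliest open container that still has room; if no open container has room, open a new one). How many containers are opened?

  500 → container 1 (new)  [load 500/800]
  125 → container 1  [load 625/800]
  525 → container 2 (new)  [load 525/800]
  175 → container 1  [load 800/800]
  175 → container 2  [load 700/800]
  200 → container 3 (new)  [load 200/800]
  575 → container 3  [load 775/800]
  100 → container 2  [load 800/800]
  125 → container 4 (new)  [load 125/800]
  450 → container 4  [load 575/800]
  475 → container 5 (new)  [load 475/800]
  625 → container 6 (new)  [load 625/800]
  225 → container 4  [load 800/800]
6 containers opened.

6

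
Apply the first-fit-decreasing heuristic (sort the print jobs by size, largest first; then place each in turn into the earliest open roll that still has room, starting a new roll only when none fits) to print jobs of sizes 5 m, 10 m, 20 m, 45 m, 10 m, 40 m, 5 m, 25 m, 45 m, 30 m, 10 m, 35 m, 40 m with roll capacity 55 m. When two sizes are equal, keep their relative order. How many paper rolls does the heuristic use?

6

Sorted descending: 45, 45, 40, 40, 35, 30, 25, 20, 10, 10, 10, 5, 5.
  45 → roll 1 (new)  [load 45/55]
  45 → roll 2 (new)  [load 45/55]
  40 → roll 3 (new)  [load 40/55]
  40 → roll 4 (new)  [load 40/55]
  35 → roll 5 (new)  [load 35/55]
  30 → roll 6 (new)  [load 30/55]
  25 → roll 6  [load 55/55]
  20 → roll 5  [load 55/55]
  10 → roll 1  [load 55/55]
  10 → roll 2  [load 55/55]
  10 → roll 3  [load 50/55]
  5 → roll 3  [load 55/55]
  5 → roll 4  [load 45/55]
6 paper rolls opened.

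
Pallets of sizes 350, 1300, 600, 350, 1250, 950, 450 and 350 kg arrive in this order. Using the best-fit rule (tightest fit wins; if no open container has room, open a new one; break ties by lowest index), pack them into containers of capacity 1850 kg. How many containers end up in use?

4

  350 → container 1 (new)  [load 350/1850]
  1300 → container 1  [load 1650/1850]
  600 → container 2 (new)  [load 600/1850]
  350 → container 2  [load 950/1850]
  1250 → container 3 (new)  [load 1250/1850]
  950 → container 4 (new)  [load 950/1850]
  450 → container 3  [load 1700/1850]
  350 → container 2  [load 1300/1850]
4 containers opened.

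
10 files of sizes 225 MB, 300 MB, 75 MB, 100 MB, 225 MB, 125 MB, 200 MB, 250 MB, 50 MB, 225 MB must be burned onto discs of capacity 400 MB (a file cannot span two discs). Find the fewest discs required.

6

Total = 300 + 250 + 225 + 225 + 225 + 200 + 125 + 100 + 75 + 50 = 1775 MB.
Lower bound: ⌈1775/400⌉ = 5 discs.
A packing using 6 discs:
  disc 1: 300 + 100 = 400
  disc 2: 250 + 125 = 375
  disc 3: 225 + 75 + 50 = 350
  disc 4: 225 = 225
  disc 5: 225 = 225
  disc 6: 200 = 200
No arrangement into 5 discs stays within capacity, so 6 is optimal.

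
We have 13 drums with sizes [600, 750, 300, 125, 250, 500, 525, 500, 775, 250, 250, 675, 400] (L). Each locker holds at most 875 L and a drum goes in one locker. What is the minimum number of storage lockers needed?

Total = 775 + 750 + 675 + 600 + 525 + 500 + 500 + 400 + 300 + 250 + 250 + 250 + 125 = 5900 L.
Lower bound: ⌈5900/875⌉ = 7 storage lockers.
A packing using 8 storage lockers:
  locker 1: 775 = 775
  locker 2: 750 + 125 = 875
  locker 3: 675 = 675
  locker 4: 600 + 250 = 850
  locker 5: 525 + 300 = 825
  locker 6: 500 + 250 = 750
  locker 7: 500 + 250 = 750
  locker 8: 400 = 400
No arrangement into 7 storage lockers stays within capacity, so 8 is optimal.

8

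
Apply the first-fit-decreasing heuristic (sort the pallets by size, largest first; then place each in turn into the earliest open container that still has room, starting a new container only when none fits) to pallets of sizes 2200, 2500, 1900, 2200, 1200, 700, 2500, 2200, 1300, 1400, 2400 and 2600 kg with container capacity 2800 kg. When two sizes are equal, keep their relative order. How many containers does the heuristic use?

10

Sorted descending: 2600, 2500, 2500, 2400, 2200, 2200, 2200, 1900, 1400, 1300, 1200, 700.
  2600 → container 1 (new)  [load 2600/2800]
  2500 → container 2 (new)  [load 2500/2800]
  2500 → container 3 (new)  [load 2500/2800]
  2400 → container 4 (new)  [load 2400/2800]
  2200 → container 5 (new)  [load 2200/2800]
  2200 → container 6 (new)  [load 2200/2800]
  2200 → container 7 (new)  [load 2200/2800]
  1900 → container 8 (new)  [load 1900/2800]
  1400 → container 9 (new)  [load 1400/2800]
  1300 → container 9  [load 2700/2800]
  1200 → container 10 (new)  [load 1200/2800]
  700 → container 8  [load 2600/2800]
10 containers opened.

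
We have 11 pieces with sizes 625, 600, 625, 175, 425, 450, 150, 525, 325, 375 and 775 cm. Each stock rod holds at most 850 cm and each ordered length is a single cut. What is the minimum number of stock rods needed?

Total = 775 + 625 + 625 + 600 + 525 + 450 + 425 + 375 + 325 + 175 + 150 = 5050 cm.
Lower bound: ⌈5050/850⌉ = 6 stock rods.
A packing using 7 stock rods:
  stock rod 1: 775 = 775
  stock rod 2: 625 + 175 = 800
  stock rod 3: 625 + 150 = 775
  stock rod 4: 600 = 600
  stock rod 5: 525 + 325 = 850
  stock rod 6: 450 + 375 = 825
  stock rod 7: 425 = 425
No arrangement into 6 stock rods stays within capacity, so 7 is optimal.

7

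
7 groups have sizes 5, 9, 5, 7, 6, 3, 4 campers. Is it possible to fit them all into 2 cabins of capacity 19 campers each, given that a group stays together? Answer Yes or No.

No

Total = 39 campers; ⌈39/19⌉ = 3.
At least 3 cabins are required, but only 2 are allowed.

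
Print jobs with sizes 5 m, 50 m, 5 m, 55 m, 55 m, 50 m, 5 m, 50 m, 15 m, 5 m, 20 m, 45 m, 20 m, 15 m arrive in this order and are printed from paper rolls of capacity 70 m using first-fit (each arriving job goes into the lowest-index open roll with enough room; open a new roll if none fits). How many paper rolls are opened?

  5 → roll 1 (new)  [load 5/70]
  50 → roll 1  [load 55/70]
  5 → roll 1  [load 60/70]
  55 → roll 2 (new)  [load 55/70]
  55 → roll 3 (new)  [load 55/70]
  50 → roll 4 (new)  [load 50/70]
  5 → roll 1  [load 65/70]
  50 → roll 5 (new)  [load 50/70]
  15 → roll 2  [load 70/70]
  5 → roll 1  [load 70/70]
  20 → roll 4  [load 70/70]
  45 → roll 6 (new)  [load 45/70]
  20 → roll 5  [load 70/70]
  15 → roll 3  [load 70/70]
6 paper rolls opened.

6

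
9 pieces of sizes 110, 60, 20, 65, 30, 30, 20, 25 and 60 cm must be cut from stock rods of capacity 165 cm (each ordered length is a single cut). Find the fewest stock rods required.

Total = 110 + 65 + 60 + 60 + 30 + 30 + 25 + 20 + 20 = 420 cm.
Lower bound: ⌈420/165⌉ = 3 stock rods.
A packing using 3 stock rods:
  stock rod 1: 110 + 30 + 25 = 165
  stock rod 2: 65 + 60 + 30 = 155
  stock rod 3: 60 + 20 + 20 = 100
This matches the lower bound, so 3 is optimal.

3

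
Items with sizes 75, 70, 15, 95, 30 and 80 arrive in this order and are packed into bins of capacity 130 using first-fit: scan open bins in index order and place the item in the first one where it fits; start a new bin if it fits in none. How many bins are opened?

  75 → bin 1 (new)  [load 75/130]
  70 → bin 2 (new)  [load 70/130]
  15 → bin 1  [load 90/130]
  95 → bin 3 (new)  [load 95/130]
  30 → bin 1  [load 120/130]
  80 → bin 4 (new)  [load 80/130]
4 bins opened.

4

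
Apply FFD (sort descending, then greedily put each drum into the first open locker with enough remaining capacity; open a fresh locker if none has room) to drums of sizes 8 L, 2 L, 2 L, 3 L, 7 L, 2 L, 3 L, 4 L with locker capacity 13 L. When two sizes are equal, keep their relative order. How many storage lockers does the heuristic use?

Sorted descending: 8, 7, 4, 3, 3, 2, 2, 2.
  8 → locker 1 (new)  [load 8/13]
  7 → locker 2 (new)  [load 7/13]
  4 → locker 1  [load 12/13]
  3 → locker 2  [load 10/13]
  3 → locker 2  [load 13/13]
  2 → locker 3 (new)  [load 2/13]
  2 → locker 3  [load 4/13]
  2 → locker 3  [load 6/13]
3 storage lockers opened.

3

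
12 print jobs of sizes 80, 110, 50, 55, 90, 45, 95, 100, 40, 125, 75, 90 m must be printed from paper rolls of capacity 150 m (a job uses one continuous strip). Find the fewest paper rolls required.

8

Total = 125 + 110 + 100 + 95 + 90 + 90 + 80 + 75 + 55 + 50 + 45 + 40 = 955 m.
Lower bound: ⌈955/150⌉ = 7 paper rolls.
A packing using 8 paper rolls:
  roll 1: 125 = 125
  roll 2: 110 + 40 = 150
  roll 3: 100 + 50 = 150
  roll 4: 95 + 55 = 150
  roll 5: 90 + 45 = 135
  roll 6: 90 = 90
  roll 7: 80 = 80
  roll 8: 75 = 75
No arrangement into 7 paper rolls stays within capacity, so 8 is optimal.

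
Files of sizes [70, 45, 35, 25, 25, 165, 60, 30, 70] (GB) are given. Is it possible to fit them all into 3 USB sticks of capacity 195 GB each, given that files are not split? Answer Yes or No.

Yes

A valid assignment using 3 USB sticks:
  USB stick 1: 165 + 30 = 195
  USB stick 2: 70 + 70 + 45 = 185
  USB stick 3: 60 + 35 + 25 + 25 = 145
Every load is within 195 GB, so 3 USB sticks suffice.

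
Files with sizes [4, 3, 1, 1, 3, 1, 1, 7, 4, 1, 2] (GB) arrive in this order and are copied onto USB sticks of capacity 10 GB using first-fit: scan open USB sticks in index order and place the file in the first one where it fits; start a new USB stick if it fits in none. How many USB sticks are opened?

  4 → USB stick 1 (new)  [load 4/10]
  3 → USB stick 1  [load 7/10]
  1 → USB stick 1  [load 8/10]
  1 → USB stick 1  [load 9/10]
  3 → USB stick 2 (new)  [load 3/10]
  1 → USB stick 1  [load 10/10]
  1 → USB stick 2  [load 4/10]
  7 → USB stick 3 (new)  [load 7/10]
  4 → USB stick 2  [load 8/10]
  1 → USB stick 2  [load 9/10]
  2 → USB stick 3  [load 9/10]
3 USB sticks opened.

3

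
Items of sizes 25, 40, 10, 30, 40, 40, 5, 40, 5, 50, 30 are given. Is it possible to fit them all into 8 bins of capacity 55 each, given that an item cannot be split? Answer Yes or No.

Yes

A valid assignment using 7 bins:
  bin 1: 50 + 5 = 55
  bin 2: 40 + 10 + 5 = 55
  bin 3: 40 = 40
  bin 4: 40 = 40
  bin 5: 40 = 40
  bin 6: 30 + 25 = 55
  bin 7: 30 = 30
That uses only 7 ≤ 8, so 8 bins are enough.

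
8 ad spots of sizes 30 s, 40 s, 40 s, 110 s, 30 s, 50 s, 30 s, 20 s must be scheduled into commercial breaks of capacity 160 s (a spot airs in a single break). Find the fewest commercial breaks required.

3

Total = 110 + 50 + 40 + 40 + 30 + 30 + 30 + 20 = 350 s.
Lower bound: ⌈350/160⌉ = 3 commercial breaks.
A packing using 3 commercial breaks:
  break 1: 110 + 50 = 160
  break 2: 40 + 40 + 30 + 30 + 20 = 160
  break 3: 30 = 30
This matches the lower bound, so 3 is optimal.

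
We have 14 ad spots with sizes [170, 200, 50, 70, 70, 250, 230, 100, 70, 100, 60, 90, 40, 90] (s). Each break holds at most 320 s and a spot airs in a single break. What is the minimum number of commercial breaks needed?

Total = 250 + 230 + 200 + 170 + 100 + 100 + 90 + 90 + 70 + 70 + 70 + 60 + 50 + 40 = 1590 s.
Lower bound: ⌈1590/320⌉ = 5 commercial breaks.
A packing using 5 commercial breaks:
  break 1: 250 + 70 = 320
  break 2: 230 + 90 = 320
  break 3: 200 + 70 + 50 = 320
  break 4: 170 + 100 + 40 = 310
  break 5: 100 + 90 + 70 + 60 = 320
This matches the lower bound, so 5 is optimal.

5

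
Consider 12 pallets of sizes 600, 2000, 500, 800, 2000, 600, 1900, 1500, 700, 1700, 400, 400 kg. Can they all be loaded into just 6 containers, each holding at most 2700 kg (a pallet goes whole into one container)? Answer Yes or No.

Yes

A valid assignment using 5 containers:
  container 1: 2000 + 700 = 2700
  container 2: 2000 + 600 = 2600
  container 3: 1900 + 800 = 2700
  container 4: 1700 + 600 + 400 = 2700
  container 5: 1500 + 500 + 400 = 2400
That uses only 5 ≤ 6, so 6 containers are enough.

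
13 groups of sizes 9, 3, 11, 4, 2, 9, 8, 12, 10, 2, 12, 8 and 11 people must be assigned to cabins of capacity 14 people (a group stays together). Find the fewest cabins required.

9

Total = 12 + 12 + 11 + 11 + 10 + 9 + 9 + 8 + 8 + 4 + 3 + 2 + 2 = 101 people.
Lower bound: ⌈101/14⌉ = 8 cabins.
Also, 9 groups each exceed 7 people, and no two of those can share a cabin, so at least 9 cabins are needed.
A packing using 9 cabins:
  cabin 1: 12 + 2 = 14
  cabin 2: 12 + 2 = 14
  cabin 3: 11 + 3 = 14
  cabin 4: 11 = 11
  cabin 5: 10 + 4 = 14
  cabin 6: 9 = 9
  cabin 7: 9 = 9
  cabin 8: 8 = 8
  cabin 9: 8 = 8
This matches the lower bound, so 9 is optimal.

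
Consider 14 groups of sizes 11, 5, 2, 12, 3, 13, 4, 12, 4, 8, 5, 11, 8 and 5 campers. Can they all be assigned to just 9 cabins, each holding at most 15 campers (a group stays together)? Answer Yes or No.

A valid assignment using 8 cabins:
  cabin 1: 13 + 2 = 15
  cabin 2: 12 + 3 = 15
  cabin 3: 12 = 12
  cabin 4: 11 + 4 = 15
  cabin 5: 11 + 4 = 15
  cabin 6: 8 + 5 = 13
  cabin 7: 8 + 5 = 13
  cabin 8: 5 = 5
That uses only 8 ≤ 9, so 9 cabins are enough.

Yes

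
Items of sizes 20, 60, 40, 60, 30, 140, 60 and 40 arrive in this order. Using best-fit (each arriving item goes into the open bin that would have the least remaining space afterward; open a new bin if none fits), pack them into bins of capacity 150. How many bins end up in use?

4

  20 → bin 1 (new)  [load 20/150]
  60 → bin 1  [load 80/150]
  40 → bin 1  [load 120/150]
  60 → bin 2 (new)  [load 60/150]
  30 → bin 1  [load 150/150]
  140 → bin 3 (new)  [load 140/150]
  60 → bin 2  [load 120/150]
  40 → bin 4 (new)  [load 40/150]
4 bins opened.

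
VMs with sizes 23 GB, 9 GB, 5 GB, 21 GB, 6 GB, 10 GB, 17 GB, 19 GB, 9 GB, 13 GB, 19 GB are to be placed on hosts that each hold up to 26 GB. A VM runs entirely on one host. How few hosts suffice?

7

Total = 23 + 21 + 19 + 19 + 17 + 13 + 10 + 9 + 9 + 6 + 5 = 151 GB.
Lower bound: ⌈151/26⌉ = 6 hosts.
A packing using 7 hosts:
  host 1: 23 = 23
  host 2: 21 + 5 = 26
  host 3: 19 + 6 = 25
  host 4: 19 = 19
  host 5: 17 + 9 = 26
  host 6: 13 + 10 = 23
  host 7: 9 = 9
No arrangement into 6 hosts stays within capacity, so 7 is optimal.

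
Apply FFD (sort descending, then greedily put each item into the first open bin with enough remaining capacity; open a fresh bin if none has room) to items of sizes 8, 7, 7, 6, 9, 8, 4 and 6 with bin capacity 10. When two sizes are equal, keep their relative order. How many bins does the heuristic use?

Sorted descending: 9, 8, 8, 7, 7, 6, 6, 4.
  9 → bin 1 (new)  [load 9/10]
  8 → bin 2 (new)  [load 8/10]
  8 → bin 3 (new)  [load 8/10]
  7 → bin 4 (new)  [load 7/10]
  7 → bin 5 (new)  [load 7/10]
  6 → bin 6 (new)  [load 6/10]
  6 → bin 7 (new)  [load 6/10]
  4 → bin 6  [load 10/10]
7 bins opened.

7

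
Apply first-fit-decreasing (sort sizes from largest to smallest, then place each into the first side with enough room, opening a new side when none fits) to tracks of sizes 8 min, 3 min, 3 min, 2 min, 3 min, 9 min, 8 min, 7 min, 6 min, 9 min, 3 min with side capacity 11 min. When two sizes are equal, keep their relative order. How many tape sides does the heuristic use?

Sorted descending: 9, 9, 8, 8, 7, 6, 3, 3, 3, 3, 2.
  9 → side 1 (new)  [load 9/11]
  9 → side 2 (new)  [load 9/11]
  8 → side 3 (new)  [load 8/11]
  8 → side 4 (new)  [load 8/11]
  7 → side 5 (new)  [load 7/11]
  6 → side 6 (new)  [load 6/11]
  3 → side 3  [load 11/11]
  3 → side 4  [load 11/11]
  3 → side 5  [load 10/11]
  3 → side 6  [load 9/11]
  2 → side 1  [load 11/11]
6 tape sides opened.

6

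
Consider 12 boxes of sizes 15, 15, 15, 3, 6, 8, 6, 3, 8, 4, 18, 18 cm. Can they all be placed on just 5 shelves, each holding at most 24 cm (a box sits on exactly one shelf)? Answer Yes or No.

Total = 119 cm; ⌈119/24⌉ = 5.
The bound of 5 does not rule out 5, but exhaustive search shows no assignment into 5 shelves of capacity 24 cm exists — the minimum is 6.

No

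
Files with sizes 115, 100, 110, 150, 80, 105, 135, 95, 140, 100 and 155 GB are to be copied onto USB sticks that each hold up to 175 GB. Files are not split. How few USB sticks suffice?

10

Total = 155 + 150 + 140 + 135 + 115 + 110 + 105 + 100 + 100 + 95 + 80 = 1285 GB.
Lower bound: ⌈1285/175⌉ = 8 USB sticks.
Also, 10 files each exceed 175/2 GB, and no two of those can share a USB stick, so at least 10 USB sticks are needed.
A packing using 10 USB sticks:
  USB stick 1: 155 = 155
  USB stick 2: 150 = 150
  USB stick 3: 140 = 140
  USB stick 4: 135 = 135
  USB stick 5: 115 = 115
  USB stick 6: 110 = 110
  USB stick 7: 105 = 105
  USB stick 8: 100 = 100
  USB stick 9: 100 = 100
  USB stick 10: 95 + 80 = 175
This matches the lower bound, so 10 is optimal.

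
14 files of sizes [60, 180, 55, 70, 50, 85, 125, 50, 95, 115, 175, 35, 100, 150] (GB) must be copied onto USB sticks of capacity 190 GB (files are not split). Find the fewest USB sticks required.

Total = 180 + 175 + 150 + 125 + 115 + 100 + 95 + 85 + 70 + 60 + 55 + 50 + 50 + 35 = 1345 GB.
Lower bound: ⌈1345/190⌉ = 8 USB sticks.
A packing using 8 USB sticks:
  USB stick 1: 180 = 180
  USB stick 2: 175 = 175
  USB stick 3: 150 + 35 = 185
  USB stick 4: 125 + 60 = 185
  USB stick 5: 115 + 70 = 185
  USB stick 6: 100 + 85 = 185
  USB stick 7: 95 + 55 = 150
  USB stick 8: 50 + 50 = 100
This matches the lower bound, so 8 is optimal.

8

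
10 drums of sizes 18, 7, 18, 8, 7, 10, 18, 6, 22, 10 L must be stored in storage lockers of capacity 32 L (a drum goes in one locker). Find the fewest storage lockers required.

4

Total = 22 + 18 + 18 + 18 + 10 + 10 + 8 + 7 + 7 + 6 = 124 L.
Lower bound: ⌈124/32⌉ = 4 storage lockers.
A packing using 4 storage lockers:
  locker 1: 22 + 10 = 32
  locker 2: 18 + 10 = 28
  locker 3: 18 + 8 + 6 = 32
  locker 4: 18 + 7 + 7 = 32
This matches the lower bound, so 4 is optimal.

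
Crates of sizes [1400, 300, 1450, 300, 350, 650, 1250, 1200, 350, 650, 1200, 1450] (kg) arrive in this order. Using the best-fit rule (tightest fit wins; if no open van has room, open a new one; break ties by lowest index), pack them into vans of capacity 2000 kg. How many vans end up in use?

6

  1400 → van 1 (new)  [load 1400/2000]
  300 → van 1  [load 1700/2000]
  1450 → van 2 (new)  [load 1450/2000]
  300 → van 1  [load 2000/2000]
  350 → van 2  [load 1800/2000]
  650 → van 3 (new)  [load 650/2000]
  1250 → van 3  [load 1900/2000]
  1200 → van 4 (new)  [load 1200/2000]
  350 → van 4  [load 1550/2000]
  650 → van 5 (new)  [load 650/2000]
  1200 → van 5  [load 1850/2000]
  1450 → van 6 (new)  [load 1450/2000]
6 vans opened.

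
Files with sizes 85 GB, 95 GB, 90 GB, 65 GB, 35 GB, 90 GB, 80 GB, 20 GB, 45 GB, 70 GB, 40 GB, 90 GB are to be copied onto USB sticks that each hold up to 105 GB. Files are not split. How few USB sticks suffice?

9

Total = 95 + 90 + 90 + 90 + 85 + 80 + 70 + 65 + 45 + 40 + 35 + 20 = 805 GB.
Lower bound: ⌈805/105⌉ = 8 USB sticks.
A packing using 9 USB sticks:
  USB stick 1: 95 = 95
  USB stick 2: 90 = 90
  USB stick 3: 90 = 90
  USB stick 4: 90 = 90
  USB stick 5: 85 + 20 = 105
  USB stick 6: 80 = 80
  USB stick 7: 70 + 35 = 105
  USB stick 8: 65 + 40 = 105
  USB stick 9: 45 = 45
No arrangement into 8 USB sticks stays within capacity, so 9 is optimal.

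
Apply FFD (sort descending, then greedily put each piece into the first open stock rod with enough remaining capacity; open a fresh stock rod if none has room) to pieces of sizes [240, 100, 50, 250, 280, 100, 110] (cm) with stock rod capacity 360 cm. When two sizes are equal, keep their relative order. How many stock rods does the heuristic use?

Sorted descending: 280, 250, 240, 110, 100, 100, 50.
  280 → stock rod 1 (new)  [load 280/360]
  250 → stock rod 2 (new)  [load 250/360]
  240 → stock rod 3 (new)  [load 240/360]
  110 → stock rod 2  [load 360/360]
  100 → stock rod 3  [load 340/360]
  100 → stock rod 4 (new)  [load 100/360]
  50 → stock rod 1  [load 330/360]
4 stock rods opened.

4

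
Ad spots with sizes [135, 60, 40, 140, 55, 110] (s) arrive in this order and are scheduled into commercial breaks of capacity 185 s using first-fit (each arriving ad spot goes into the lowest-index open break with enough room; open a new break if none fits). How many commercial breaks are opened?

4

  135 → break 1 (new)  [load 135/185]
  60 → break 2 (new)  [load 60/185]
  40 → break 1  [load 175/185]
  140 → break 3 (new)  [load 140/185]
  55 → break 2  [load 115/185]
  110 → break 4 (new)  [load 110/185]
4 commercial breaks opened.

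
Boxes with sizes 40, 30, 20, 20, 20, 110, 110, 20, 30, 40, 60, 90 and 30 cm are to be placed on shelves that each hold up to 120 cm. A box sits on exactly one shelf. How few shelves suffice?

Total = 110 + 110 + 90 + 60 + 40 + 40 + 30 + 30 + 30 + 20 + 20 + 20 + 20 = 620 cm.
Lower bound: ⌈620/120⌉ = 6 shelves.
A packing using 6 shelves:
  shelf 1: 110 = 110
  shelf 2: 110 = 110
  shelf 3: 90 + 30 = 120
  shelf 4: 60 + 40 + 20 = 120
  shelf 5: 40 + 30 + 30 + 20 = 120
  shelf 6: 20 + 20 = 40
This matches the lower bound, so 6 is optimal.

6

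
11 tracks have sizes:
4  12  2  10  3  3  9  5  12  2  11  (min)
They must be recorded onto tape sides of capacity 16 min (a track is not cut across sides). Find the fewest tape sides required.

Total = 12 + 12 + 11 + 10 + 9 + 5 + 4 + 3 + 3 + 2 + 2 = 73 min.
Lower bound: ⌈73/16⌉ = 5 tape sides.
A packing using 5 tape sides:
  side 1: 12 + 4 = 16
  side 2: 12 + 3 = 15
  side 3: 11 + 5 = 16
  side 4: 10 + 3 + 2 = 15
  side 5: 9 + 2 = 11
This matches the lower bound, so 5 is optimal.

5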